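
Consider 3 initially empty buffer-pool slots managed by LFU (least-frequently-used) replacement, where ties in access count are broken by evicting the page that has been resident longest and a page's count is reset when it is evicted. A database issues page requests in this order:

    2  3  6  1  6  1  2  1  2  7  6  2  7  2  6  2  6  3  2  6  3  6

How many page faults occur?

2 → miss, frames [2]
3 → miss, frames [2, 3]
6 → miss, frames [2, 3, 6]
1 → miss, evict 2, frames [3, 6, 1]
6 → hit
1 → hit
2 → miss, evict 3, frames [6, 1, 2]
1 → hit
2 → hit
7 → miss, evict 6, frames [1, 2, 7]
6 → miss, evict 7, frames [1, 2, 6]
2 → hit
7 → miss, evict 6, frames [1, 2, 7]
2 → hit
6 → miss, evict 7, frames [1, 2, 6]
2 → hit
6 → hit
3 → miss, evict 6, frames [1, 2, 3]
2 → hit
6 → miss, evict 3, frames [1, 2, 6]
3 → miss, evict 6, frames [1, 2, 3]
6 → miss, evict 3, frames [1, 2, 6]
Page faults: 13.

13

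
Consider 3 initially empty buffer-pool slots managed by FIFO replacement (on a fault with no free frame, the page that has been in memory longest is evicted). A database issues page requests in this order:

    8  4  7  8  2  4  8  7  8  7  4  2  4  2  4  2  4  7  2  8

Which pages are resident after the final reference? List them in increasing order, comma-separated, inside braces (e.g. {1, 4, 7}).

{2, 7, 8}

8: miss, frames (8)
4: miss, frames (8 4)
7: miss, frames (8 4 7)
8: hit
2: miss, evict 8, frames (4 7 2)
4: hit
8: miss, evict 4, frames (7 2 8)
7: hit
8: hit
7: hit
4: miss, evict 7, frames (2 8 4)
2: hit
4: hit
2: hit
4: hit
2: hit
4: hit
7: miss, evict 2, frames (8 4 7)
2: miss, evict 8, frames (4 7 2)
8: miss, evict 4, frames (7 2 8)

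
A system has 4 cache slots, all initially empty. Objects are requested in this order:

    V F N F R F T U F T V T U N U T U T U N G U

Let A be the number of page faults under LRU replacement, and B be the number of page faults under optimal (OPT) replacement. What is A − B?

Under LRU: F F F . F . F F . . F . . F . . . . . . F . → 9 faults.
Under OPT: F F F . F . F F . . . . . F . . . . . . F . → 8 faults.
A − B = 9 − 8 = 1.

1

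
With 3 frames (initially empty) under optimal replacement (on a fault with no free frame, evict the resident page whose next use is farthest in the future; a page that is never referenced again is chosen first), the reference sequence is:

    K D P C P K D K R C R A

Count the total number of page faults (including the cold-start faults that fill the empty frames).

7

K → miss, frames {K}
D → miss, frames {K,D}
P → miss, frames {K,D,P}
C → miss, evict D, frames {K,P,C}
P → hit
K → hit
D → miss, evict P, frames {K,C,D}
K → hit
R → miss, evict D, frames {K,C,R}
C → hit
R → hit
A → miss, evict R, frames {K,C,A}
Page faults: 7.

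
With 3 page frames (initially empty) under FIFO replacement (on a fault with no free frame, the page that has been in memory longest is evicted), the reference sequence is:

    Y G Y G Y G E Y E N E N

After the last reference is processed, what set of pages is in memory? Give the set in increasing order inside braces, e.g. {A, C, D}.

Y: miss, frames (Y)
G: miss, frames (Y G)
Y: hit
G: hit
Y: hit
G: hit
E: miss, frames (Y G E)
Y: hit
E: hit
N: miss, evict Y, frames (G E N)
E: hit
N: hit

{E, G, N}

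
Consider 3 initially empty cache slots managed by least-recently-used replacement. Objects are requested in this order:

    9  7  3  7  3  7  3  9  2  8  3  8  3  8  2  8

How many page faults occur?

9 -> miss, frames [9]
7 -> miss, frames [9, 7]
3 -> miss, frames [9, 7, 3]
7 -> hit
3 -> hit
7 -> hit
3 -> hit
9 -> hit
2 -> miss, evict 7, frames [3, 9, 2]
8 -> miss, evict 3, frames [9, 2, 8]
3 -> miss, evict 9, frames [2, 8, 3]
8 -> hit
3 -> hit
8 -> hit
2 -> hit
8 -> hit
Page faults: 6.

6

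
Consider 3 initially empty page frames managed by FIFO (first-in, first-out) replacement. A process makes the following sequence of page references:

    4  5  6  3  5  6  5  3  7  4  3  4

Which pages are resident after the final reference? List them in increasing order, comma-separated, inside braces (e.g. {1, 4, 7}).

{3, 4, 7}

4: miss, frames (4)
5: miss, frames (4 5)
6: miss, frames (4 5 6)
3: miss, evict 4, frames (5 6 3)
5: hit
6: hit
5: hit
3: hit
7: miss, evict 5, frames (6 3 7)
4: miss, evict 6, frames (3 7 4)
3: hit
4: hit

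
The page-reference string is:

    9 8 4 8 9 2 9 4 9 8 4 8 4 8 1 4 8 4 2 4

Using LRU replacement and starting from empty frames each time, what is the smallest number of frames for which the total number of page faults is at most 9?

f=1: 20 faults
f=2: 12 faults
f=3: 8 faults
f=4: 6 faults
f=5: 5 faults
Smallest f with faults ≤ 9 is 3.

3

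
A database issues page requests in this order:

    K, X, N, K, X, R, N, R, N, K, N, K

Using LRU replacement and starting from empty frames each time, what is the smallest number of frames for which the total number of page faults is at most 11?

f=1: 12 faults
f=2: 8 faults
f=3: 6 faults
f=4: 4 faults
Smallest f with faults ≤ 11 is 2.

2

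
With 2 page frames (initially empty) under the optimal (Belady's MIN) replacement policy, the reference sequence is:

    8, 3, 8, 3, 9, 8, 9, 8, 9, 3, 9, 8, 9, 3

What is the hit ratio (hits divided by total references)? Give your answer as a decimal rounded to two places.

0.57

8 → fault, frames {8}
3 → fault, frames {8,3}
8 → hit
3 → hit
9 → fault, evict 3, frames {8,9}
8 → hit
9 → hit
8 → hit
9 → hit
3 → fault, evict 8, frames {9,3}
9 → hit
8 → fault, evict 3, frames {9,8}
9 → hit
3 → fault, evict 8, frames {9,3}
Hits: 8 of 14 references → 8/14 = 0.5714.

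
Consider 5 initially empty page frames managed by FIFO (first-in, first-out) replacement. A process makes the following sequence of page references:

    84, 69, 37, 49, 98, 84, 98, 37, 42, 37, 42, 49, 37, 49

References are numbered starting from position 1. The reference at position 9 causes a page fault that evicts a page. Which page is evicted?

84

pos 1: 84: fault, frames [84]
pos 2: 69: fault, frames [84, 69]
pos 3: 37: fault, frames [84, 69, 37]
pos 4: 49: fault, frames [84, 69, 37, 49]
pos 5: 98: fault, frames [84, 69, 37, 49, 98]
pos 6: 84: hit
pos 7: 98: hit
pos 8: 37: hit
pos 9: 42: fault, evict 84, frames [69, 37, 49, 98, 42]
At position 9, page 84 is evicted.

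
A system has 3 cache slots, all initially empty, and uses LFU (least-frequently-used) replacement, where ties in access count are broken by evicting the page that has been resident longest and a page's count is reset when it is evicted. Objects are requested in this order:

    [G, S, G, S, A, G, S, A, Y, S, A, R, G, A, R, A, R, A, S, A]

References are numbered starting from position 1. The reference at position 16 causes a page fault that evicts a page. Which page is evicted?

R

pos 1: G → miss, frames [G]
pos 2: S → miss, frames [G, S]
pos 3: G → hit
pos 4: S → hit
pos 5: A → miss, frames [G, S, A]
pos 6: G → hit
pos 7: S → hit
pos 8: A → hit
pos 9: Y → miss, evict A, frames [G, S, Y]
pos 10: S → hit
pos 11: A → miss, evict Y, frames [G, S, A]
pos 12: R → miss, evict A, frames [G, S, R]
pos 13: G → hit
pos 14: A → miss, evict R, frames [G, S, A]
pos 15: R → miss, evict A, frames [G, S, R]
pos 16: A → miss, evict R, frames [G, S, A]
At position 16, page R is evicted.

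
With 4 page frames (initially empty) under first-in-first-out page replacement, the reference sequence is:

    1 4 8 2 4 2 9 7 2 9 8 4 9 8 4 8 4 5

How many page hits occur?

9

1 → miss, frames {1}
4 → miss, frames {1,4}
8 → miss, frames {1,4,8}
2 → miss, frames {1,4,8,2}
4 → hit
2 → hit
9 → miss, evict 1, frames {4,8,2,9}
7 → miss, evict 4, frames {8,2,9,7}
2 → hit
9 → hit
8 → hit
4 → miss, evict 8, frames {2,9,7,4}
9 → hit
8 → miss, evict 2, frames {9,7,4,8}
4 → hit
8 → hit
4 → hit
5 → miss, evict 9, frames {7,4,8,5}
Hits: 9.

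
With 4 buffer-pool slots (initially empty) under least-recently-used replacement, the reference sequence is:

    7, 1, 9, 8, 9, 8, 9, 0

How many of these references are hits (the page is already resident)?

3

7: miss, frames [7]
1: miss, frames [7, 1]
9: miss, frames [7, 1, 9]
8: miss, frames [7, 1, 9, 8]
9: hit
8: hit
9: hit
0: miss, evict 7, frames [1, 8, 9, 0]
Hits: 3.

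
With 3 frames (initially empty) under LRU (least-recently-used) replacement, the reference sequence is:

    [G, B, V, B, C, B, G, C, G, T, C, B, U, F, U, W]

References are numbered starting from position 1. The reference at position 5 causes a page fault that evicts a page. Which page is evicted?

pos 1: G -> miss, frames (G)
pos 2: B -> miss, frames (G B)
pos 3: V -> miss, frames (G B V)
pos 4: B -> hit
pos 5: C -> miss, evict G, frames (V B C)
At position 5, page G is evicted.

G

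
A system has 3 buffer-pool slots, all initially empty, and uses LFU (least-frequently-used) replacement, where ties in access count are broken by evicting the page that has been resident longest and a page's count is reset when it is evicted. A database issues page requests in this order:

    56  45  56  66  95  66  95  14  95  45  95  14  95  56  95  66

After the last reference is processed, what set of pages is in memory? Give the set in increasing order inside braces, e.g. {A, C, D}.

56 -> fault, frames (56)
45 -> fault, frames (56 45)
56 -> hit
66 -> fault, frames (56 45 66)
95 -> fault, evict 45, frames (56 66 95)
66 -> hit
95 -> hit
14 -> fault, evict 56, frames (66 95 14)
95 -> hit
45 -> fault, evict 14, frames (66 95 45)
95 -> hit
14 -> fault, evict 45, frames (66 95 14)
95 -> hit
56 -> fault, evict 14, frames (66 95 56)
95 -> hit
66 -> hit

{56, 66, 95}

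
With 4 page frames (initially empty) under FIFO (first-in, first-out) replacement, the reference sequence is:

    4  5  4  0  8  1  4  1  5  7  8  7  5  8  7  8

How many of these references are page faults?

4: miss, frames (4)
5: miss, frames (4 5)
4: hit
0: miss, frames (4 5 0)
8: miss, frames (4 5 0 8)
1: miss, evict 4, frames (5 0 8 1)
4: miss, evict 5, frames (0 8 1 4)
1: hit
5: miss, evict 0, frames (8 1 4 5)
7: miss, evict 8, frames (1 4 5 7)
8: miss, evict 1, frames (4 5 7 8)
7: hit
5: hit
8: hit
7: hit
8: hit
Page faults: 9.

9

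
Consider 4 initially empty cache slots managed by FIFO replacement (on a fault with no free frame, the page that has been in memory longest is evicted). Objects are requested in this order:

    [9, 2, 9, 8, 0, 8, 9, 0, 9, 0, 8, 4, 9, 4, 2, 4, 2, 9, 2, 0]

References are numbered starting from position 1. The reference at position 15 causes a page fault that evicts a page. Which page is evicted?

8

pos 1: 9: miss, frames {9}
pos 2: 2: miss, frames {9,2}
pos 3: 9: hit
pos 4: 8: miss, frames {9,2,8}
pos 5: 0: miss, frames {9,2,8,0}
pos 6: 8: hit
pos 7: 9: hit
pos 8: 0: hit
pos 9: 9: hit
pos 10: 0: hit
pos 11: 8: hit
pos 12: 4: miss, evict 9, frames {2,8,0,4}
pos 13: 9: miss, evict 2, frames {8,0,4,9}
pos 14: 4: hit
pos 15: 2: miss, evict 8, frames {0,4,9,2}
At position 15, page 8 is evicted.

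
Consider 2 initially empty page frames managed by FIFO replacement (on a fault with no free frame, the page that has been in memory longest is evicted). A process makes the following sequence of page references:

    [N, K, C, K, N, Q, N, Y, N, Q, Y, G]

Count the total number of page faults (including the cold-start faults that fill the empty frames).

N -> fault, frames (N)
K -> fault, frames (N K)
C -> fault, evict N, frames (K C)
K -> hit
N -> fault, evict K, frames (C N)
Q -> fault, evict C, frames (N Q)
N -> hit
Y -> fault, evict N, frames (Q Y)
N -> fault, evict Q, frames (Y N)
Q -> fault, evict Y, frames (N Q)
Y -> fault, evict N, frames (Q Y)
G -> fault, evict Q, frames (Y G)
Page faults: 10.

10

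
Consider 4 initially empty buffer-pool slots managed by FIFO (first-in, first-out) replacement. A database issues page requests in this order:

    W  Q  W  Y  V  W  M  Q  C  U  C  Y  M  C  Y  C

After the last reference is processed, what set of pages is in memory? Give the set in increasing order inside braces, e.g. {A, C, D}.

{C, M, U, Y}

W → fault, frames {W}
Q → fault, frames {W,Q}
W → hit
Y → fault, frames {W,Q,Y}
V → fault, frames {W,Q,Y,V}
W → hit
M → fault, evict W, frames {Q,Y,V,M}
Q → hit
C → fault, evict Q, frames {Y,V,M,C}
U → fault, evict Y, frames {V,M,C,U}
C → hit
Y → fault, evict V, frames {M,C,U,Y}
M → hit
C → hit
Y → hit
C → hit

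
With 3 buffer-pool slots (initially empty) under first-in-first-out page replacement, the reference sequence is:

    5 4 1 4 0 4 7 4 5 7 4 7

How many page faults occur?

7

5 -> fault, frames {5}
4 -> fault, frames {5,4}
1 -> fault, frames {5,4,1}
4 -> hit
0 -> fault, evict 5, frames {4,1,0}
4 -> hit
7 -> fault, evict 4, frames {1,0,7}
4 -> fault, evict 1, frames {0,7,4}
5 -> fault, evict 0, frames {7,4,5}
7 -> hit
4 -> hit
7 -> hit
Page faults: 7.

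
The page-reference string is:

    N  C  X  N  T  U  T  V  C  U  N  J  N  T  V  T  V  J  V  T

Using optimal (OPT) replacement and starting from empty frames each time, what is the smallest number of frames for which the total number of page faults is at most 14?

f=1: 20 faults
f=2: 13 faults
f=3: 9 faults
f=4: 8 faults
f=5: 7 faults
f=6: 7 faults
f=7: 7 faults
Smallest f with faults ≤ 14 is 2.

2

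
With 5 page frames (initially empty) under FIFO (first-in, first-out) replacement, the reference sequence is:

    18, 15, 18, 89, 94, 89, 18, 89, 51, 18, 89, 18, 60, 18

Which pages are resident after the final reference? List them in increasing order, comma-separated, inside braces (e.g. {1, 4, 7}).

18 → fault, frames (18)
15 → fault, frames (18 15)
18 → hit
89 → fault, frames (18 15 89)
94 → fault, frames (18 15 89 94)
89 → hit
18 → hit
89 → hit
51 → fault, frames (18 15 89 94 51)
18 → hit
89 → hit
18 → hit
60 → fault, evict 18, frames (15 89 94 51 60)
18 → fault, evict 15, frames (89 94 51 60 18)

{18, 51, 60, 89, 94}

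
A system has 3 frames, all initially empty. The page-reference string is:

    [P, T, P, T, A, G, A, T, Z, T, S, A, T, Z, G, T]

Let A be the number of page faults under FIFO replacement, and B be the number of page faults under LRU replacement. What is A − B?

2

Under FIFO: F F . . F F . . F F F F . F F F → 11 faults.
Under LRU: F F . . F F . . F . F F . F F . → 9 faults.
A − B = 11 − 9 = 2.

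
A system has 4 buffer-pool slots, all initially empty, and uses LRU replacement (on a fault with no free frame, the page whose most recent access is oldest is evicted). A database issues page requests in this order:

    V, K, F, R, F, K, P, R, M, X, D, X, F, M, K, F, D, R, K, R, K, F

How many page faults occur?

V: miss, frames {V}
K: miss, frames {V,K}
F: miss, frames {V,K,F}
R: miss, frames {V,K,F,R}
F: hit
K: hit
P: miss, evict V, frames {R,F,K,P}
R: hit
M: miss, evict F, frames {K,P,R,M}
X: miss, evict K, frames {P,R,M,X}
D: miss, evict P, frames {R,M,X,D}
X: hit
F: miss, evict R, frames {M,D,X,F}
M: hit
K: miss, evict D, frames {X,F,M,K}
F: hit
D: miss, evict X, frames {M,K,F,D}
R: miss, evict M, frames {K,F,D,R}
K: hit
R: hit
K: hit
F: hit
Page faults: 12.

12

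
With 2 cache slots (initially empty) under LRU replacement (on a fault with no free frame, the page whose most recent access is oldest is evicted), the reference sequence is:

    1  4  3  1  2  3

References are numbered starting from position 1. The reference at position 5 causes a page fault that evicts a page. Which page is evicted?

3

pos 1: 1 → fault, frames {1}
pos 2: 4 → fault, frames {1,4}
pos 3: 3 → fault, evict 1, frames {4,3}
pos 4: 1 → fault, evict 4, frames {3,1}
pos 5: 2 → fault, evict 3, frames {1,2}
At position 5, page 3 is evicted.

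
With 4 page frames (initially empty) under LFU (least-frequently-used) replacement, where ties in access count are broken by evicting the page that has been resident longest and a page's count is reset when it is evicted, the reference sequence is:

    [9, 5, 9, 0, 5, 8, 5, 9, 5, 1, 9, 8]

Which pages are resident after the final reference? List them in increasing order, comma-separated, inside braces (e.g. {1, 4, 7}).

{1, 5, 8, 9}

9 -> fault, frames [9]
5 -> fault, frames [9, 5]
9 -> hit
0 -> fault, frames [9, 5, 0]
5 -> hit
8 -> fault, frames [9, 5, 0, 8]
5 -> hit
9 -> hit
5 -> hit
1 -> fault, evict 0, frames [9, 5, 8, 1]
9 -> hit
8 -> hit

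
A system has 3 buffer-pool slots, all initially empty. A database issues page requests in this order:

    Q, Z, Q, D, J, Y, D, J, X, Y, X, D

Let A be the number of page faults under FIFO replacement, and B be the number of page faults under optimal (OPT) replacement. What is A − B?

Under FIFO: F F . F F F . . F . . F → 7 faults.
Under OPT: F F . F F F . . F . . . → 6 faults.
A − B = 7 − 6 = 1.

1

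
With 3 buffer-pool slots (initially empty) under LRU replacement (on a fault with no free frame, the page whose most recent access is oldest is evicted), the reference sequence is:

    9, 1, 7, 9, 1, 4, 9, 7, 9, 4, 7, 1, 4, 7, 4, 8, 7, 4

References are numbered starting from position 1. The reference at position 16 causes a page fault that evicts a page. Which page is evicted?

1

pos 1: 9: miss, frames [9]
pos 2: 1: miss, frames [9, 1]
pos 3: 7: miss, frames [9, 1, 7]
pos 4: 9: hit
pos 5: 1: hit
pos 6: 4: miss, evict 7, frames [9, 1, 4]
pos 7: 9: hit
pos 8: 7: miss, evict 1, frames [4, 9, 7]
pos 9: 9: hit
pos 10: 4: hit
pos 11: 7: hit
pos 12: 1: miss, evict 9, frames [4, 7, 1]
pos 13: 4: hit
pos 14: 7: hit
pos 15: 4: hit
pos 16: 8: miss, evict 1, frames [7, 4, 8]
At position 16, page 1 is evicted.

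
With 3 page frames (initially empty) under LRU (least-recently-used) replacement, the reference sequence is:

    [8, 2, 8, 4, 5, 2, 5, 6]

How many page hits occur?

2

8 → fault, frames {8}
2 → fault, frames {8,2}
8 → hit
4 → fault, frames {2,8,4}
5 → fault, evict 2, frames {8,4,5}
2 → fault, evict 8, frames {4,5,2}
5 → hit
6 → fault, evict 4, frames {2,5,6}
Hits: 2.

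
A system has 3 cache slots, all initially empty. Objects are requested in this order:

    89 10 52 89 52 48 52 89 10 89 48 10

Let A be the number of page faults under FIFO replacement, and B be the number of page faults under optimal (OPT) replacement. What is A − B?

Under FIFO: F F F . . F . F F . . . → 6 faults.
Under OPT: F F F . . F . . F . . . → 5 faults.
A − B = 6 − 5 = 1.

1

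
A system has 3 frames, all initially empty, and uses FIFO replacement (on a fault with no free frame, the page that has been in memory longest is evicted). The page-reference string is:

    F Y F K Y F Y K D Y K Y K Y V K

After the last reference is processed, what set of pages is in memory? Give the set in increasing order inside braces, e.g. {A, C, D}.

F -> fault, frames [F]
Y -> fault, frames [F, Y]
F -> hit
K -> fault, frames [F, Y, K]
Y -> hit
F -> hit
Y -> hit
K -> hit
D -> fault, evict F, frames [Y, K, D]
Y -> hit
K -> hit
Y -> hit
K -> hit
Y -> hit
V -> fault, evict Y, frames [K, D, V]
K -> hit

{D, K, V}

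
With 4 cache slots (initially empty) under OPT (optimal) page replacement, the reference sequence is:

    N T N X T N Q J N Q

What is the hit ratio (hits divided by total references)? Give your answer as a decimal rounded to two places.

0.50

N → fault, frames (N)
T → fault, frames (N T)
N → hit
X → fault, frames (N T X)
T → hit
N → hit
Q → fault, frames (N T X Q)
J → fault, evict X, frames (N T Q J)
N → hit
Q → hit
Hits: 5 of 10 references → 5/10 = 0.5000.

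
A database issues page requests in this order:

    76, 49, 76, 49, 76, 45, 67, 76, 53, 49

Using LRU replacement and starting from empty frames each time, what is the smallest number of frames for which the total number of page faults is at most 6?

f=1: 10 faults
f=2: 7 faults
f=3: 6 faults
f=4: 6 faults
f=5: 5 faults
Smallest f with faults ≤ 6 is 3.

3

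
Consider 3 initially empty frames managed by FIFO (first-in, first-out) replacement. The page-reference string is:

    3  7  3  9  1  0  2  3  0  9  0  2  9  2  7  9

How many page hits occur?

3 -> miss, frames [3]
7 -> miss, frames [3, 7]
3 -> hit
9 -> miss, frames [3, 7, 9]
1 -> miss, evict 3, frames [7, 9, 1]
0 -> miss, evict 7, frames [9, 1, 0]
2 -> miss, evict 9, frames [1, 0, 2]
3 -> miss, evict 1, frames [0, 2, 3]
0 -> hit
9 -> miss, evict 0, frames [2, 3, 9]
0 -> miss, evict 2, frames [3, 9, 0]
2 -> miss, evict 3, frames [9, 0, 2]
9 -> hit
2 -> hit
7 -> miss, evict 9, frames [0, 2, 7]
9 -> miss, evict 0, frames [2, 7, 9]
Hits: 4.

4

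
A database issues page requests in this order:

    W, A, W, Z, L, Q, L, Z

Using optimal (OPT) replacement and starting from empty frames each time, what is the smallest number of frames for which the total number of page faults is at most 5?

3

f=1: 8 faults
f=2: 6 faults
f=3: 5 faults
f=4: 5 faults
f=5: 5 faults
Smallest f with faults ≤ 5 is 3.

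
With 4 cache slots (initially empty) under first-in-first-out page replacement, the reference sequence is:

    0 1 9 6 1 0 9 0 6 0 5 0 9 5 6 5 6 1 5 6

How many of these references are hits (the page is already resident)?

0 -> fault, frames {0}
1 -> fault, frames {0,1}
9 -> fault, frames {0,1,9}
6 -> fault, frames {0,1,9,6}
1 -> hit
0 -> hit
9 -> hit
0 -> hit
6 -> hit
0 -> hit
5 -> fault, evict 0, frames {1,9,6,5}
0 -> fault, evict 1, frames {9,6,5,0}
9 -> hit
5 -> hit
6 -> hit
5 -> hit
6 -> hit
1 -> fault, evict 9, frames {6,5,0,1}
5 -> hit
6 -> hit
Hits: 13.

13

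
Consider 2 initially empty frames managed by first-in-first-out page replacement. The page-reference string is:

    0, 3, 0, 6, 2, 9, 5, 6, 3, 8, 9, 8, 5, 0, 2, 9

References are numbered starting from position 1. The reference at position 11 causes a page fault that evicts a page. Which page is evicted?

pos 1: 0: fault, frames (0)
pos 2: 3: fault, frames (0 3)
pos 3: 0: hit
pos 4: 6: fault, evict 0, frames (3 6)
pos 5: 2: fault, evict 3, frames (6 2)
pos 6: 9: fault, evict 6, frames (2 9)
pos 7: 5: fault, evict 2, frames (9 5)
pos 8: 6: fault, evict 9, frames (5 6)
pos 9: 3: fault, evict 5, frames (6 3)
pos 10: 8: fault, evict 6, frames (3 8)
pos 11: 9: fault, evict 3, frames (8 9)
At position 11, page 3 is evicted.

3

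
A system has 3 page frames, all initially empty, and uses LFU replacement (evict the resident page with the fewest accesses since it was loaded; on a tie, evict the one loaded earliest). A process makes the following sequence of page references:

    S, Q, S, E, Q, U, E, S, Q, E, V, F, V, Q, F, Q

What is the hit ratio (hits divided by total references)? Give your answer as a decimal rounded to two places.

0.44

S -> fault, frames (S)
Q -> fault, frames (S Q)
S -> hit
E -> fault, frames (S Q E)
Q -> hit
U -> fault, evict E, frames (S Q U)
E -> fault, evict U, frames (S Q E)
S -> hit
Q -> hit
E -> hit
V -> fault, evict E, frames (S Q V)
F -> fault, evict V, frames (S Q F)
V -> fault, evict F, frames (S Q V)
Q -> hit
F -> fault, evict V, frames (S Q F)
Q -> hit
Hits: 7 of 16 references → 7/16 = 0.4375.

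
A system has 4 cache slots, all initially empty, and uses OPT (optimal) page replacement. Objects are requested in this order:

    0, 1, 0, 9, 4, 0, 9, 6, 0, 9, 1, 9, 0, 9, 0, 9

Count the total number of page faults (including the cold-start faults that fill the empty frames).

5

0: fault, frames (0)
1: fault, frames (0 1)
0: hit
9: fault, frames (0 1 9)
4: fault, frames (0 1 9 4)
0: hit
9: hit
6: fault, evict 4, frames (0 1 9 6)
0: hit
9: hit
1: hit
9: hit
0: hit
9: hit
0: hit
9: hit
Page faults: 5.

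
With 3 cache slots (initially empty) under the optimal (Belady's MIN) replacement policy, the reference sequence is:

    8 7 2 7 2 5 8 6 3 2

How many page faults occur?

6

8 -> miss, frames (8)
7 -> miss, frames (8 7)
2 -> miss, frames (8 7 2)
7 -> hit
2 -> hit
5 -> miss, evict 7, frames (8 2 5)
8 -> hit
6 -> miss, evict 5, frames (8 2 6)
3 -> miss, evict 6, frames (8 2 3)
2 -> hit
Page faults: 6.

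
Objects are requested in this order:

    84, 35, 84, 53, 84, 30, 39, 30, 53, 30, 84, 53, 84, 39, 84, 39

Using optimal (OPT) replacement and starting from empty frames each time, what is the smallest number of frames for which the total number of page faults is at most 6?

3

f=1: 16 faults
f=2: 8 faults
f=3: 6 faults
f=4: 5 faults
f=5: 5 faults
Smallest f with faults ≤ 6 is 3.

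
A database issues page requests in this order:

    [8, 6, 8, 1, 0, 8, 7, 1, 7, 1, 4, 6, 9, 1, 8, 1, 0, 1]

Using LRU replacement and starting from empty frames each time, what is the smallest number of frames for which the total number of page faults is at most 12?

f=1: 18 faults
f=2: 13 faults
f=3: 12 faults
f=4: 10 faults
f=5: 10 faults
f=6: 8 faults
f=7: 7 faults
Smallest f with faults ≤ 12 is 3.

3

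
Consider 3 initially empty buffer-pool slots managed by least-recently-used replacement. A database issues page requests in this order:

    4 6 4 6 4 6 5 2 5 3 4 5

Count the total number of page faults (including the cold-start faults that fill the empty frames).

6

4 → miss, frames {4}
6 → miss, frames {4,6}
4 → hit
6 → hit
4 → hit
6 → hit
5 → miss, frames {4,6,5}
2 → miss, evict 4, frames {6,5,2}
5 → hit
3 → miss, evict 6, frames {2,5,3}
4 → miss, evict 2, frames {5,3,4}
5 → hit
Page faults: 6.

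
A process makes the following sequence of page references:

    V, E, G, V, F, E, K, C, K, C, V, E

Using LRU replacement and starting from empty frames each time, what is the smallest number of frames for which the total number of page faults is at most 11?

f=1: 12 faults
f=2: 10 faults
f=3: 9 faults
f=4: 7 faults
f=5: 6 faults
f=6: 6 faults
Smallest f with faults ≤ 11 is 2.

2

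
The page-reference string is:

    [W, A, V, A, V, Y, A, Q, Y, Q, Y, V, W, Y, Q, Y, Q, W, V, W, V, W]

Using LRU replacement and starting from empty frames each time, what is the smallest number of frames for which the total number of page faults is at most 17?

f=1: 22 faults
f=2: 13 faults
f=3: 9 faults
f=4: 6 faults
f=5: 5 faults
Smallest f with faults ≤ 17 is 2.

2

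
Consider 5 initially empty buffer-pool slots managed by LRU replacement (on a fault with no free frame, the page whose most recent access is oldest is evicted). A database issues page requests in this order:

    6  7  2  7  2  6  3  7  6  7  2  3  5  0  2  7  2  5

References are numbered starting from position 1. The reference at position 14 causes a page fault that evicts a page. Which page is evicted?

6

pos 1: 6 -> miss, frames {6}
pos 2: 7 -> miss, frames {6,7}
pos 3: 2 -> miss, frames {6,7,2}
pos 4: 7 -> hit
pos 5: 2 -> hit
pos 6: 6 -> hit
pos 7: 3 -> miss, frames {7,2,6,3}
pos 8: 7 -> hit
pos 9: 6 -> hit
pos 10: 7 -> hit
pos 11: 2 -> hit
pos 12: 3 -> hit
pos 13: 5 -> miss, frames {6,7,2,3,5}
pos 14: 0 -> miss, evict 6, frames {7,2,3,5,0}
At position 14, page 6 is evicted.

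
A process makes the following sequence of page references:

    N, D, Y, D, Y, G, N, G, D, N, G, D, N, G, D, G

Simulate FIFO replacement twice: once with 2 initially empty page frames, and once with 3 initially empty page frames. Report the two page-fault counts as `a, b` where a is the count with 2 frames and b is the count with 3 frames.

10, 6

2 frames: F F F . . F F . F . F . F . F F → 10 faults.
3 frames: F F F . . F F . F . . . . . . . → 6 faults.
6 < 10: adding a frame reduced faults, as is typical.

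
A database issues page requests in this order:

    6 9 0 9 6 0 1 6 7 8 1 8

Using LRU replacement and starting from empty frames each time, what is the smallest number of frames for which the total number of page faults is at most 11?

2

f=1: 12 faults
f=2: 10 faults
f=3: 7 faults
f=4: 6 faults
f=5: 6 faults
f=6: 6 faults
Smallest f with faults ≤ 11 is 2.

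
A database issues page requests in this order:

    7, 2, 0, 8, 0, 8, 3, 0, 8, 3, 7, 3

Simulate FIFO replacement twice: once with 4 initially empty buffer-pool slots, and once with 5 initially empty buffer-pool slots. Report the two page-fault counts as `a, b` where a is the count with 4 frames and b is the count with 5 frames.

6, 5

4 frames: F F F F . . F . . . F . → 6 faults.
5 frames: F F F F . . F . . . . . → 5 faults.
5 < 6: adding a frame reduced faults, as is typical.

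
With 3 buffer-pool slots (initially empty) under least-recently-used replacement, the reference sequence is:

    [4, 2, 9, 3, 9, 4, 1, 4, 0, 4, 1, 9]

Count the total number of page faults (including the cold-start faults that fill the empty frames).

4: fault, frames (4)
2: fault, frames (4 2)
9: fault, frames (4 2 9)
3: fault, evict 4, frames (2 9 3)
9: hit
4: fault, evict 2, frames (3 9 4)
1: fault, evict 3, frames (9 4 1)
4: hit
0: fault, evict 9, frames (1 4 0)
4: hit
1: hit
9: fault, evict 0, frames (4 1 9)
Page faults: 8.

8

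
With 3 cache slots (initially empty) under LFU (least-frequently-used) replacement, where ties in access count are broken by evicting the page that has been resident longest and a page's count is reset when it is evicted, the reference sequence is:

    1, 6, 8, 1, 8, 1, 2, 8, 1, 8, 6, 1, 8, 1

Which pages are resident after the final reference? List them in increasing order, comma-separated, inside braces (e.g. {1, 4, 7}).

1 -> miss, frames [1]
6 -> miss, frames [1, 6]
8 -> miss, frames [1, 6, 8]
1 -> hit
8 -> hit
1 -> hit
2 -> miss, evict 6, frames [1, 8, 2]
8 -> hit
1 -> hit
8 -> hit
6 -> miss, evict 2, frames [1, 8, 6]
1 -> hit
8 -> hit
1 -> hit

{1, 6, 8}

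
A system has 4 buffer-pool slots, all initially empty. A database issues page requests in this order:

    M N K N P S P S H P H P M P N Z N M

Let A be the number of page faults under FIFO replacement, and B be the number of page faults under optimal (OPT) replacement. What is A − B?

2

Under FIFO: F F F . F F . . F . . . F . F F . . → 9 faults.
Under OPT: F F F . F F . . F . . . . . . F . . → 7 faults.
A − B = 9 − 7 = 2.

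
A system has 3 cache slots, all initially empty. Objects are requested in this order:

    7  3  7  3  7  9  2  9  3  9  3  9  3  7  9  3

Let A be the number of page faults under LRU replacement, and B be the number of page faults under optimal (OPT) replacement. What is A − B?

Under LRU: F F . . . F F . F . . . . F . . → 6 faults.
Under OPT: F F . . . F F . . . . . . F . . → 5 faults.
A − B = 6 − 5 = 1.

1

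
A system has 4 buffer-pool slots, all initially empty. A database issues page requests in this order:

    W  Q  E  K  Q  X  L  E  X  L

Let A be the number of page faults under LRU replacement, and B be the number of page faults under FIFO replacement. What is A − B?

1

Under LRU: F F F F . F F F . . → 7 faults.
Under FIFO: F F F F . F F . . . → 6 faults.
A − B = 7 − 6 = 1.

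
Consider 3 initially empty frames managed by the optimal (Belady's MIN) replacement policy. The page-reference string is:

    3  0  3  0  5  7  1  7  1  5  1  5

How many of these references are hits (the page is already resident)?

7

3: fault, frames {3}
0: fault, frames {3,0}
3: hit
0: hit
5: fault, frames {3,0,5}
7: fault, evict 0, frames {3,5,7}
1: fault, evict 3, frames {5,7,1}
7: hit
1: hit
5: hit
1: hit
5: hit
Hits: 7.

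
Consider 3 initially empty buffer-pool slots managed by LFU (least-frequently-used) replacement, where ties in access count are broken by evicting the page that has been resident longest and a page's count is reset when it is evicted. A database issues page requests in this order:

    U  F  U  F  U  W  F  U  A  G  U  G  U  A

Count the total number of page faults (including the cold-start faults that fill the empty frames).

U -> miss, frames {U}
F -> miss, frames {U,F}
U -> hit
F -> hit
U -> hit
W -> miss, frames {U,F,W}
F -> hit
U -> hit
A -> miss, evict W, frames {U,F,A}
G -> miss, evict A, frames {U,F,G}
U -> hit
G -> hit
U -> hit
A -> miss, evict G, frames {U,F,A}
Page faults: 6.

6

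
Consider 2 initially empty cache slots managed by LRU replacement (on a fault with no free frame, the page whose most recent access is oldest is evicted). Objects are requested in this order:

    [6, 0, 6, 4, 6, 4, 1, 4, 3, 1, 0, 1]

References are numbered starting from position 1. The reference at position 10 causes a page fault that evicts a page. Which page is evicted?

pos 1: 6 -> miss, frames (6)
pos 2: 0 -> miss, frames (6 0)
pos 3: 6 -> hit
pos 4: 4 -> miss, evict 0, frames (6 4)
pos 5: 6 -> hit
pos 6: 4 -> hit
pos 7: 1 -> miss, evict 6, frames (4 1)
pos 8: 4 -> hit
pos 9: 3 -> miss, evict 1, frames (4 3)
pos 10: 1 -> miss, evict 4, frames (3 1)
At position 10, page 4 is evicted.

4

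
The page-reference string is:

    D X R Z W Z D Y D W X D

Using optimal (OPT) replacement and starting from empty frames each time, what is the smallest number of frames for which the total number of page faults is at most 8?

3

f=1: 12 faults
f=2: 9 faults
f=3: 7 faults
f=4: 6 faults
f=5: 6 faults
f=6: 6 faults
Smallest f with faults ≤ 8 is 3.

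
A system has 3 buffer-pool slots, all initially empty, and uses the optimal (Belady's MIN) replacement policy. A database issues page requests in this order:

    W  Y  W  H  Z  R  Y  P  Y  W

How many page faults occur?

W -> miss, frames {W}
Y -> miss, frames {W,Y}
W -> hit
H -> miss, frames {W,Y,H}
Z -> miss, evict H, frames {W,Y,Z}
R -> miss, evict Z, frames {W,Y,R}
Y -> hit
P -> miss, evict R, frames {W,Y,P}
Y -> hit
W -> hit
Page faults: 6.

6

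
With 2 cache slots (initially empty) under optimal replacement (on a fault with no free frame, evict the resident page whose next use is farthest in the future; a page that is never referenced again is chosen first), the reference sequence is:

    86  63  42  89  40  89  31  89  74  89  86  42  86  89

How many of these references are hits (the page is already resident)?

86 → fault, frames (86)
63 → fault, frames (86 63)
42 → fault, evict 63, frames (86 42)
89 → fault, evict 42, frames (86 89)
40 → fault, evict 86, frames (89 40)
89 → hit
31 → fault, evict 40, frames (89 31)
89 → hit
74 → fault, evict 31, frames (89 74)
89 → hit
86 → fault, evict 74, frames (89 86)
42 → fault, evict 89, frames (86 42)
86 → hit
89 → fault, evict 42, frames (86 89)
Hits: 4.

4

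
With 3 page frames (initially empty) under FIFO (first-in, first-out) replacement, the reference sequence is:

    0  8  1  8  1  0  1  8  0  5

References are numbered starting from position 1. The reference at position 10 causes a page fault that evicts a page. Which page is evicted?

0

pos 1: 0: miss, frames {0}
pos 2: 8: miss, frames {0,8}
pos 3: 1: miss, frames {0,8,1}
pos 4: 8: hit
pos 5: 1: hit
pos 6: 0: hit
pos 7: 1: hit
pos 8: 8: hit
pos 9: 0: hit
pos 10: 5: miss, evict 0, frames {8,1,5}
At position 10, page 0 is evicted.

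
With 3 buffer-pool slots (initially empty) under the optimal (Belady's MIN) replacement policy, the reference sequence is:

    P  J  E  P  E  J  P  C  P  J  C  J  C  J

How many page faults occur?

P: miss, frames [P]
J: miss, frames [P, J]
E: miss, frames [P, J, E]
P: hit
E: hit
J: hit
P: hit
C: miss, evict E, frames [P, J, C]
P: hit
J: hit
C: hit
J: hit
C: hit
J: hit
Page faults: 4.

4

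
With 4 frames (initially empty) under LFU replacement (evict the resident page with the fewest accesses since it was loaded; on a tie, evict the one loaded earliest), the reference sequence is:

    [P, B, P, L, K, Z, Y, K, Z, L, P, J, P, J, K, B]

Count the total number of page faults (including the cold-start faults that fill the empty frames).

P: fault, frames (P)
B: fault, frames (P B)
P: hit
L: fault, frames (P B L)
K: fault, frames (P B L K)
Z: fault, evict B, frames (P L K Z)
Y: fault, evict L, frames (P K Z Y)
K: hit
Z: hit
L: fault, evict Y, frames (P K Z L)
P: hit
J: fault, evict L, frames (P K Z J)
P: hit
J: hit
K: hit
B: fault, evict Z, frames (P K J B)
Page faults: 9.

9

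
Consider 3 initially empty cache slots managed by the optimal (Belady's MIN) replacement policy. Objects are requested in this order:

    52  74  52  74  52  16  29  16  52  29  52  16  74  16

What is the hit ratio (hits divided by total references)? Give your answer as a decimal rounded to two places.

0.64

52 → fault, frames (52)
74 → fault, frames (52 74)
52 → hit
74 → hit
52 → hit
16 → fault, frames (52 74 16)
29 → fault, evict 74, frames (52 16 29)
16 → hit
52 → hit
29 → hit
52 → hit
16 → hit
74 → fault, evict 29, frames (52 16 74)
16 → hit
Hits: 9 of 14 references → 9/14 = 0.6429.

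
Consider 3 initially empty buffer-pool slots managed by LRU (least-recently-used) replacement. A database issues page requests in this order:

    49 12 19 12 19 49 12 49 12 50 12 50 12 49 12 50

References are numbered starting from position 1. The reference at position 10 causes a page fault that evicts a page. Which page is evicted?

pos 1: 49 -> fault, frames [49]
pos 2: 12 -> fault, frames [49, 12]
pos 3: 19 -> fault, frames [49, 12, 19]
pos 4: 12 -> hit
pos 5: 19 -> hit
pos 6: 49 -> hit
pos 7: 12 -> hit
pos 8: 49 -> hit
pos 9: 12 -> hit
pos 10: 50 -> fault, evict 19, frames [49, 12, 50]
At position 10, page 19 is evicted.

19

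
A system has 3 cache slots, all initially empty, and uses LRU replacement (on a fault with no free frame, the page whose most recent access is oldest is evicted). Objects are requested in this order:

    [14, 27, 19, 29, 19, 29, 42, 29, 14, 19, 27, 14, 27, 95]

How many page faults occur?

14 -> miss, frames (14)
27 -> miss, frames (14 27)
19 -> miss, frames (14 27 19)
29 -> miss, evict 14, frames (27 19 29)
19 -> hit
29 -> hit
42 -> miss, evict 27, frames (19 29 42)
29 -> hit
14 -> miss, evict 19, frames (42 29 14)
19 -> miss, evict 42, frames (29 14 19)
27 -> miss, evict 29, frames (14 19 27)
14 -> hit
27 -> hit
95 -> miss, evict 19, frames (14 27 95)
Page faults: 9.

9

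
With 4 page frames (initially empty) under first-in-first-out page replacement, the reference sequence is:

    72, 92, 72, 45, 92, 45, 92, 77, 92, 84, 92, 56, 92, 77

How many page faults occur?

7

72 -> miss, frames {72}
92 -> miss, frames {72,92}
72 -> hit
45 -> miss, frames {72,92,45}
92 -> hit
45 -> hit
92 -> hit
77 -> miss, frames {72,92,45,77}
92 -> hit
84 -> miss, evict 72, frames {92,45,77,84}
92 -> hit
56 -> miss, evict 92, frames {45,77,84,56}
92 -> miss, evict 45, frames {77,84,56,92}
77 -> hit
Page faults: 7.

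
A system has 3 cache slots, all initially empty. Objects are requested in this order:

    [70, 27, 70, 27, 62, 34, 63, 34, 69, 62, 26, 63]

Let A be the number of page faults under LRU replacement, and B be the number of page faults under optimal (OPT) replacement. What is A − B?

2

Under LRU: F F . . F F F . F F F F → 9 faults.
Under OPT: F F . . F F F . F . F . → 7 faults.
A − B = 9 − 7 = 2.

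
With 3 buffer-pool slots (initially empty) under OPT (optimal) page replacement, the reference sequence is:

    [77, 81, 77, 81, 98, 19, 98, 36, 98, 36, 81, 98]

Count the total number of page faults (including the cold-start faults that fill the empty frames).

77 → fault, frames (77)
81 → fault, frames (77 81)
77 → hit
81 → hit
98 → fault, frames (77 81 98)
19 → fault, evict 77, frames (81 98 19)
98 → hit
36 → fault, evict 19, frames (81 98 36)
98 → hit
36 → hit
81 → hit
98 → hit
Page faults: 5.

5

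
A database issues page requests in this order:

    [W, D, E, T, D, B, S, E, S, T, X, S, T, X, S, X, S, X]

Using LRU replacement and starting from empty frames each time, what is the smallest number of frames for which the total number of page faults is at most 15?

f=1: 18 faults
f=2: 14 faults
f=3: 9 faults
f=4: 9 faults
f=5: 7 faults
f=6: 7 faults
f=7: 7 faults
Smallest f with faults ≤ 15 is 2.

2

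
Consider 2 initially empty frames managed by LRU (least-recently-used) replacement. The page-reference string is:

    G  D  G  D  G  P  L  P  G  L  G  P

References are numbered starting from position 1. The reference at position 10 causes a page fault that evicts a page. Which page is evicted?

pos 1: G -> miss, frames (G)
pos 2: D -> miss, frames (G D)
pos 3: G -> hit
pos 4: D -> hit
pos 5: G -> hit
pos 6: P -> miss, evict D, frames (G P)
pos 7: L -> miss, evict G, frames (P L)
pos 8: P -> hit
pos 9: G -> miss, evict L, frames (P G)
pos 10: L -> miss, evict P, frames (G L)
At position 10, page P is evicted.

P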